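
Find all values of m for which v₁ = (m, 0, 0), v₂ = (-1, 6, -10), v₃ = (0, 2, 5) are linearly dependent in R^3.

Dependence holds iff the 3×3 matrix [v₁ v₂ v₃] is singular.
Cofactor expansion gives det = 50*m.
Setting this to zero gives m = 0.

m = 0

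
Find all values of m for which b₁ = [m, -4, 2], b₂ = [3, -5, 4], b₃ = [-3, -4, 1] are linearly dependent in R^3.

m = -6/11

Place the vectors as rows of a 3×3 matrix; dependence ⇔ determinant zero.
Cofactor expansion gives det = 11*m + 6.
Solving 11*m + 6 = 0 yields m = -6/11.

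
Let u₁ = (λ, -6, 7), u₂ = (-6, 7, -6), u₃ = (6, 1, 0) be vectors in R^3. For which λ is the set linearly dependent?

λ = 20

Place the vectors as rows of a 3×3 matrix; dependence ⇔ determinant zero.
The determinant works out to 6*λ - 120.
Setting this to zero gives λ = 20.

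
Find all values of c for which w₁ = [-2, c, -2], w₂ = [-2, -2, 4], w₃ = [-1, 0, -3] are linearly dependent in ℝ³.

Place the vectors as rows of a 3×3 matrix; dependence ⇔ determinant zero.
Cofactor expansion gives det = -10*c - 8.
This vanishes exactly when c = -4/5.

c = -4/5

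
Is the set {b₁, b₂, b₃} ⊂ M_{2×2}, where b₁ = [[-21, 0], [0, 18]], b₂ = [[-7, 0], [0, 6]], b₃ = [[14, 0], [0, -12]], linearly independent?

Take coordinates with respect to the standard basis {E₁₁, E₁₂, E₂₁, E₂₂}.
One vector is a scalar multiple of another, so the set is dependent.

linearly dependent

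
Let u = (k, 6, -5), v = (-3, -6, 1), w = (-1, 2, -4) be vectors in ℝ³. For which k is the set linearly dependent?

k = 9/11

The set is linearly dependent precisely when det[u; v; w] = 0.
Cofactor expansion gives det = 22*k - 18.
Setting this to zero gives k = 9/11.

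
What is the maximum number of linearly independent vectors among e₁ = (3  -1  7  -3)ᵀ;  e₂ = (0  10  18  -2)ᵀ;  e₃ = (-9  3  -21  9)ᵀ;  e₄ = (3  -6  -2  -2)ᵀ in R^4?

2

Apply Gaussian elimination to the matrix whose rows are e₁, e₂, e₃, e₄.
There are 2 pivot columns, so rank = 2.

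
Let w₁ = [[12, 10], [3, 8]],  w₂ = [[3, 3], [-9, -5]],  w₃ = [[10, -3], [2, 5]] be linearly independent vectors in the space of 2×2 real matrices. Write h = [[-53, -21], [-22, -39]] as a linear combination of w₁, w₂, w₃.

h = -3w₁ + w₂ - 2w₃

Identify each element with its coordinate vector in ℝ⁴ via {E₁₁, E₁₂, E₂₁, E₂₂}.
Write h = c₁w₁ + … + c₃w₃ and equate components.
The system has the unique solution (c₁, c₂, c₃) = (-3, 1, -2).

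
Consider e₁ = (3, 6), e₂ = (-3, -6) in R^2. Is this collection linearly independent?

linearly dependent

Row-reduce the matrix whose columns are e₁, e₂.
The reduction yields 1 nonzero row, so the rank is 1.
Since rank 1 < 2, the set is linearly dependent.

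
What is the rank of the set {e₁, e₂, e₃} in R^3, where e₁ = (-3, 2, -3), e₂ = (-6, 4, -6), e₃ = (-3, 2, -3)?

Row-reduce the 3×3 matrix with these as rows.
Exactly 1 pivot survives; hence the rank is 1.

1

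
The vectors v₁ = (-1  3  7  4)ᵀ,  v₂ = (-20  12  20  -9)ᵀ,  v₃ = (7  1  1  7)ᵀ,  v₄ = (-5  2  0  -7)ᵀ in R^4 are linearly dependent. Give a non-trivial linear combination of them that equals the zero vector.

Write the vectors as columns of a matrix and find a nonzero vector in its null space.
One solution (up to scaling) is (3, -1, -1, 2).

3v₁ - v₂ - v₃ + 2v₄ = 0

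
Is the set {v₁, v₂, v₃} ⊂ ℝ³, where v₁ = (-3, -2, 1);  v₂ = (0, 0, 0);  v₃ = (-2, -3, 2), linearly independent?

linearly dependent

One of the vectors is the zero vector, so the set is linearly dependent.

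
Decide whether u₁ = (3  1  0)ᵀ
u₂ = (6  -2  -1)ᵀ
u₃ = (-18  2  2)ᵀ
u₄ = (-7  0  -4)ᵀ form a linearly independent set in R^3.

There are 4 vectors in a 3-dimensional space, so they cannot be linearly independent.

linearly dependent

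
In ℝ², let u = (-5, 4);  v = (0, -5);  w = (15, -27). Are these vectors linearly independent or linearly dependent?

linearly dependent

There are 3 vectors in a 2-dimensional space, so they cannot be linearly independent.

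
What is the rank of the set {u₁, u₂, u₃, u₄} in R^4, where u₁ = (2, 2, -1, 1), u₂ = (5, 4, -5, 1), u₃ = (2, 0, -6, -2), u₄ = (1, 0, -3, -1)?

rank 2

Form the matrix with u₁, u₂, u₃, u₄ as columns and reduce.
The echelon form has 2 nonzero rows, so the rank is 2.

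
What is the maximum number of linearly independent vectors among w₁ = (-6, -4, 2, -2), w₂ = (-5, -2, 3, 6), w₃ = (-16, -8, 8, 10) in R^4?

Row-reduce the 3×4 matrix with these as rows.
Exactly 2 pivots survive; hence the rank is 2.

2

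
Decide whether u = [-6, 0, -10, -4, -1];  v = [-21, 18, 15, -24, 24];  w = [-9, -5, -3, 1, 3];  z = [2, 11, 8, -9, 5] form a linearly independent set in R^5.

Place the vectors as rows of a 4×5 matrix and reduce to echelon form.
The reduction yields 3 nonzero rows, so the rank is 3.
Since rank 3 < 4, the set is linearly dependent.
Indeed v - 3w - 3z = 0.

linearly dependent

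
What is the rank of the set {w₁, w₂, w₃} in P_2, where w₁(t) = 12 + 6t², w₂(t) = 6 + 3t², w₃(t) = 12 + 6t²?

1

Represent each element by its coordinate vector in ℝ³.
Put the 3×3 matrix [w₁|w₂|w₃] into echelon form.
Reduction leaves 1 leading entry, giving rank 1.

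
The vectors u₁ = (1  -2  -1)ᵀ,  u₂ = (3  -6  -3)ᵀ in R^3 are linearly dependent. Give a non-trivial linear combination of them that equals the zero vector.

Write the vectors as columns of a matrix and find a nonzero vector in its null space.
One solution (up to scaling) is (3, -1).

3u₁ - u₂ = 0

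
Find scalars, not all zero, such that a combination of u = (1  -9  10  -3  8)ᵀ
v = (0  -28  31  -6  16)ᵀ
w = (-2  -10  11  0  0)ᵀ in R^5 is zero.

2u - v + w = 0

Row-reduce the matrix with u, v, w as columns; the null space gives the coefficients.
One solution (up to scaling) is (2, -1, 1).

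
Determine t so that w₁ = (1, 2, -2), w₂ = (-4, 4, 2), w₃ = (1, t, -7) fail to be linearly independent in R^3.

Place the vectors as rows of a 3×3 matrix; dependence ⇔ determinant zero.
Cofactor expansion gives det = 6*t - 72.
Solving 6*t - 72 = 0 yields t = 12.

t = 12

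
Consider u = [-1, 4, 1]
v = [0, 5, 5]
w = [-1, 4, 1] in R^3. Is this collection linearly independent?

linearly dependent

Two of the vectors are equal, giving an immediate dependence.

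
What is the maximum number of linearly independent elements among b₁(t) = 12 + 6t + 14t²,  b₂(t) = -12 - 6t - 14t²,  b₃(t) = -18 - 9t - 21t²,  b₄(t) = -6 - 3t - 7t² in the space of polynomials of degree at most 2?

Represent each element by its coordinate vector in ℝ³.
Form the matrix with b₁, b₂, b₃, b₄ as columns and reduce.
Exactly 1 pivot survives; hence the rank is 1.
(With 4 elements in a 3-dimensional space the rank is at most 3.)

1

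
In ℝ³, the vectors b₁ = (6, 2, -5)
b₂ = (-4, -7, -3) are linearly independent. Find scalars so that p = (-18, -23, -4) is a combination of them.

p = -b₁ + 3b₂

Write p = α₁b₁ + α₂b₂ and equate components.
The system has the unique solution (α₁, α₂) = (-1, 3).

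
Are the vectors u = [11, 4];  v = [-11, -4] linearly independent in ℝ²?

linearly dependent

Form the 2×2 matrix with these as columns; its determinant is 0.
A zero determinant means the columns are linearly dependent.
Indeed u + v = 0.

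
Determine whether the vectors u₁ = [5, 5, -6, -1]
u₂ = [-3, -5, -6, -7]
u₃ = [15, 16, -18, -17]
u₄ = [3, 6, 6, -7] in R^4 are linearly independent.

linearly dependent

Form the 4×4 matrix with these as columns; its determinant is 0.
A zero determinant means the columns are linearly dependent.
Indeed 3u₁ + u₂ - u₃ + u₄ = 0.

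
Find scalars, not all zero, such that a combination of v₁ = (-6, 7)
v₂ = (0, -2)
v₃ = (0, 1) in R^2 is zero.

Row-reduce the matrix with v₁, v₂, v₃ as columns; the null space gives the coefficients.
A generator of the null space is (0, 1, 2).

v₂ + 2v₃ = 0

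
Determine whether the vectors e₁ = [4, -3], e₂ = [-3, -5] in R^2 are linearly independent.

Row-reduce the matrix whose columns are e₁, e₂.
The reduction yields 2 nonzero rows, so the rank is 2.
Since rank = 2 (the number of vectors), the set is linearly independent.

linearly independent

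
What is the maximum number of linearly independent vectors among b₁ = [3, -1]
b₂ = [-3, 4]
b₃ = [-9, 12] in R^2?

2

Row-reduce the 3×2 matrix with these as rows.
Exactly 2 pivots survive; hence the rank is 2.
(With 3 elements in a 2-dimensional space the rank is at most 2.)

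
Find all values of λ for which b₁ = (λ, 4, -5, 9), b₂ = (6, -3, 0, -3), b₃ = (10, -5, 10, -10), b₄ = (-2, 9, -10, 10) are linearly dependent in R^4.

λ = -18

The set is linearly dependent precisely when det[b₁; b₂; b₃; b₄] = 0.
Cofactor expansion gives det = 120*λ + 2160.
Setting this to zero gives λ = -18.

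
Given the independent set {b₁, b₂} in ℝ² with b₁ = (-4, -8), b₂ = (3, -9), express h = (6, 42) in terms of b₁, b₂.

Write h = a₁b₁ + a₂b₂ and equate components.
Row-reducing the augmented matrix gives the unique coefficients (a₁, a₂) = (-3, -2).

h = -3b₁ - 2b₂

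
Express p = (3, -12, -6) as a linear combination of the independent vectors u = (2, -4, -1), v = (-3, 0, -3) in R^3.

Set up the augmented matrix [u | v | p] and row-reduce.
Row-reducing the augmented matrix gives the unique coefficients (α₁, α₂) = (3, 1).

p = 3u + v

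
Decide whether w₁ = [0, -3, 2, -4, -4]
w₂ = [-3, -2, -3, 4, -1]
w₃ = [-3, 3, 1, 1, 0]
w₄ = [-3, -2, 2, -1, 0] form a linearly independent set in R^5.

linearly independent

Place the vectors as rows of a 4×5 matrix and reduce to echelon form.
The reduction yields 4 nonzero rows, so the rank is 4.
Since rank = 4 (the number of vectors), the set is linearly independent.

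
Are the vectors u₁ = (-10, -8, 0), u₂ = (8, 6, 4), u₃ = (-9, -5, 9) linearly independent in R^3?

Row-reduce the matrix whose columns are u₁, u₂, u₃.
The reduction yields 3 nonzero rows, so the rank is 3.
Since rank = 3 (the number of vectors), the set is linearly independent.

linearly independent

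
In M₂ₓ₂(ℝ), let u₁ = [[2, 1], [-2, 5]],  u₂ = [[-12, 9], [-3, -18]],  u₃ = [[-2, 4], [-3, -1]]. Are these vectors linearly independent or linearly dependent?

Write each element as a coordinate vector in ℝ⁴ using {E₁₁, E₁₂, E₂₁, E₂₂}.
Row-reduce the matrix whose columns are u₁, u₂, u₃.
The reduction yields 2 nonzero rows, so the rank is 2.
Since rank 2 < 3, the set is linearly dependent.

linearly dependent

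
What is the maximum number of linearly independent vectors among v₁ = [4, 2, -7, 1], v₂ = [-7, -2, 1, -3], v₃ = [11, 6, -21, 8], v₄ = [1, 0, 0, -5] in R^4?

3

Row-reduce the 4×4 matrix with these as rows.
Exactly 3 pivots survive; hence the rank is 3.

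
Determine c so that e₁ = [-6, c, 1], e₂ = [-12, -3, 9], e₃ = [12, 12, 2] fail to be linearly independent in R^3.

c = -48/11

Dependence holds iff the 3×3 matrix [e₁ e₂ e₃] is singular.
The determinant works out to 132*c + 576.
Solving 132*c + 576 = 0 yields c = -48/11.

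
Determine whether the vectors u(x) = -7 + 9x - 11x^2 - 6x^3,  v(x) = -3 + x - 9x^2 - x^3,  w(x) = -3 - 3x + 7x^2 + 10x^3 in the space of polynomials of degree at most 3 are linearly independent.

linearly independent

Write each element as a coordinate vector in ℝ⁴ using {1, x, …, x^3}.
Row-reduce the matrix whose columns are u, v, w.
The reduction yields 3 nonzero rows, so the rank is 3.
Since rank = 3 (the number of vectors), the set is linearly independent.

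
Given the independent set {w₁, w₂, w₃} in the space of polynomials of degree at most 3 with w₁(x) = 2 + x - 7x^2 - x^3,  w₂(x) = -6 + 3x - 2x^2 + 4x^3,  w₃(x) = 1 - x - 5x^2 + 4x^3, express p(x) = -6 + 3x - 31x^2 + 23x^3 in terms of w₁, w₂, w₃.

Work in coordinates with respect to the standard basis {1, x, …, x^3}.
Write p = a₁w₁ + … + a₃w₃ and equate components.
Row-reducing the augmented matrix gives the unique coefficients (a₁, a₂, a₃) = (1, 2, 4).

p = w₁ + 2w₂ + 4w₃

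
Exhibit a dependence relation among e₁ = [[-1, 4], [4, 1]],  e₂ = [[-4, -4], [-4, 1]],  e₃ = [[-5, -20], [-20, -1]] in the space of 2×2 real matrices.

3e₁ - 2e₂ + e₃ = 0

Write each element as a vector in ℝ⁴ using {E₁₁, E₁₂, E₂₁, E₂₂}.
Row-reduce the matrix with e₁, e₂, e₃ as columns; the null space gives the coefficients.
A generator of the null space is (3, -2, 1).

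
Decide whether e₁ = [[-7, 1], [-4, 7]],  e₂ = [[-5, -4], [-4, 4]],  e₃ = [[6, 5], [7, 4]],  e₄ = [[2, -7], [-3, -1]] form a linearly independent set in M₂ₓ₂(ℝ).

linearly independent

Take coordinates with respect to the standard basis {E₁₁, E₁₂, E₂₁, E₂₂}.
Form the 4×4 matrix with these as columns; its determinant is 899.
A nonzero determinant means the columns are linearly independent.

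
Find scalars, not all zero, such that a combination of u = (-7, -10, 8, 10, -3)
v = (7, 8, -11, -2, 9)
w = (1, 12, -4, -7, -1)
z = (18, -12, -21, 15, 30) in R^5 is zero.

Solve the homogeneous system with u, v, w, z as columns by row-reducing the coefficient matrix.
One solution (up to scaling) is (0, 3, -3, -1).

3v - 3w - z = 0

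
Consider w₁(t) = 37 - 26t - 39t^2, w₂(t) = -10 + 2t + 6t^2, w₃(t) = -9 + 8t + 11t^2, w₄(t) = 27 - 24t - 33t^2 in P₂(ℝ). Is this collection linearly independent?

Write each element as a coordinate vector in ℝ³ using {1, t, t^2}.
There are 4 vectors in a 3-dimensional space, so they cannot be linearly independent.

linearly dependent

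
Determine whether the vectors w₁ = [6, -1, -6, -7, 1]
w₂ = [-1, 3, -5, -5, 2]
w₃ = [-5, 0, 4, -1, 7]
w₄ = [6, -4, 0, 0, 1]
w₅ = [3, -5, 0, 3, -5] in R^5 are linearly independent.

The matrix [w₁|w₂|w₃|w₄|w₅] has determinant 2609.
A nonzero determinant means the columns are linearly independent.

linearly independent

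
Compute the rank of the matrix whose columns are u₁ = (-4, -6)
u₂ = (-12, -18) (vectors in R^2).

Row-reduce the 2×2 matrix with these as rows.
Exactly 1 pivot survives; hence the rank is 1.

1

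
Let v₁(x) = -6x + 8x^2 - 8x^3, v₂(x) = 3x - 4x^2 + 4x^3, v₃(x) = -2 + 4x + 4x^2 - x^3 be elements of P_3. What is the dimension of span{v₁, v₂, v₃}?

Use coordinates relative to {1, x, …, x^3}.
Apply Gaussian elimination to the matrix whose rows are v₁, v₂, v₃.
Reduction leaves 2 leading entries, giving rank 2.

2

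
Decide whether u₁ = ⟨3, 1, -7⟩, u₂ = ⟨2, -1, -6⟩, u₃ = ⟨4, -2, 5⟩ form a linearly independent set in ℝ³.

linearly independent

The matrix [u₁|u₂|u₃] has determinant -85.
A nonzero determinant means the columns are linearly independent.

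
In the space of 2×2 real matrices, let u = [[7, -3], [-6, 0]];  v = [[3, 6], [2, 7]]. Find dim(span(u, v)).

2

Represent each element by its coordinate vector in ℝ⁴.
Put the 4×2 matrix [u|v] into echelon form.
There are 2 pivot columns, so rank = 2.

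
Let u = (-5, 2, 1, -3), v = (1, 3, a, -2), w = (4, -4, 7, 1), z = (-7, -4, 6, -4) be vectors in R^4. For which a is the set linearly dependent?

a = 8

The vectors are dependent exactly when the determinant of the matrix with rows u, v, w, z vanishes.
Expanding, det = 400 - 50*a.
This vanishes exactly when a = 8.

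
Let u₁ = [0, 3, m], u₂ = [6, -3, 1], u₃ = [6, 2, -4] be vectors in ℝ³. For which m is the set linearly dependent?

Place the vectors as rows of a 3×3 matrix; dependence ⇔ determinant zero.
The determinant works out to 30*m + 90.
Solving 30*m + 90 = 0 yields m = -3.

m = -3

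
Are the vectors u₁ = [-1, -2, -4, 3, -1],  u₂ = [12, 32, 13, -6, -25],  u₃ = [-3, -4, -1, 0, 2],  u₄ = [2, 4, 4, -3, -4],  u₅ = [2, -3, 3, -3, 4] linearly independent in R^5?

linearly dependent

The matrix [u₁|u₂|u₃|u₄|u₅] has determinant 0.
A zero determinant means the columns are linearly dependent.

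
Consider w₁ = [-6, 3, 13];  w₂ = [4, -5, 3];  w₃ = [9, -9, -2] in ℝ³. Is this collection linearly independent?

Form the 3×3 matrix with these as columns; its determinant is 0.
A zero determinant means the columns are linearly dependent.

linearly dependent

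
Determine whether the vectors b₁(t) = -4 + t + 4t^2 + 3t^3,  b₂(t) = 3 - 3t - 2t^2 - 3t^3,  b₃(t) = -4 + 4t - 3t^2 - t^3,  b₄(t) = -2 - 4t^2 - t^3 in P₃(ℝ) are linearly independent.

Take coordinates with respect to the standard basis {1, t, …, t^3}.
Place the vectors as rows of a 4×4 matrix and reduce to echelon form.
The reduction yields 4 nonzero rows, so the rank is 4.
Since rank = 4 (the number of vectors), the set is linearly independent.

linearly independent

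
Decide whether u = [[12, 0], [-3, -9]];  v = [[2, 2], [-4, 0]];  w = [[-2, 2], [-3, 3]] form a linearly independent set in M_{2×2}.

linearly dependent

Take coordinates with respect to the standard basis {E₁₁, E₁₂, E₂₁, E₂₂}.
Place the vectors as rows of a 3×4 matrix and reduce to echelon form.
The reduction yields 2 nonzero rows, so the rank is 2.
Since rank 2 < 3, the set is linearly dependent.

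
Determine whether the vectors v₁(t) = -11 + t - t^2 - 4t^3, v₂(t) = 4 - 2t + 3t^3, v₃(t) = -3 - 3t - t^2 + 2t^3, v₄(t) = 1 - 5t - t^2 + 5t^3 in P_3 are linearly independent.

linearly dependent

Take coordinates with respect to the standard basis {1, t, …, t^3}.
Form the 4×4 matrix with these as columns; its determinant is 0.
A zero determinant means the columns are linearly dependent.
Indeed v₁ + 2v₂ - v₃ = 0.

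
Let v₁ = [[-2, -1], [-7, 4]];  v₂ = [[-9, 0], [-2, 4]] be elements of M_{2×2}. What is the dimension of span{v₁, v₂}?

Represent each element by its coordinate vector in ℝ⁴.
Put the 4×2 matrix [v₁|v₂] into echelon form.
Reduction leaves 2 leading entries, giving rank 2.

dim = 2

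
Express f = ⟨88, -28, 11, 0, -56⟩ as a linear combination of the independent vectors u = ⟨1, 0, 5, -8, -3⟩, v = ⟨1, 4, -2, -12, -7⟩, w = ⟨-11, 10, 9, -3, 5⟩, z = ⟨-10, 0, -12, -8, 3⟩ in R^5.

f = u + 3v - 4w - 4z

Since u, v, w, z are independent, the coefficients expressing f are uniquely determined by a linear system.
Back-substitution yields (c₁, …, c₄) = (1, 3, -4, -4).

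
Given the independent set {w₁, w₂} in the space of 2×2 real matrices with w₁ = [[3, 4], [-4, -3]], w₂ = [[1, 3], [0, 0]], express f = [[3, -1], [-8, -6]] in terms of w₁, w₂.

f = 2w₁ - 3w₂

Work in coordinates with respect to the standard basis {E₁₁, E₁₂, E₂₁, E₂₂}.
Solve the system with w₁, w₂ as columns and f as the right-hand side.
The system has the unique solution (c₁, c₂) = (2, -3).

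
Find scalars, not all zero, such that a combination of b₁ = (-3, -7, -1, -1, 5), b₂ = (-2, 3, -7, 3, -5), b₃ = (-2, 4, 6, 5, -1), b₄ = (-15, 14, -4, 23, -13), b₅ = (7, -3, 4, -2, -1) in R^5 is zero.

b₁ + 3b₂ + 3b₃ - b₄ = 0

Write the vectors as columns of a matrix and find a nonzero vector in its null space.
One solution (up to scaling) is (1, 3, 3, -1, 0).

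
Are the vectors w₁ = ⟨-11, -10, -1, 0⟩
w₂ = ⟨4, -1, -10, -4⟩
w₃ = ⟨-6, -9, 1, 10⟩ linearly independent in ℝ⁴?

Row-reduce the matrix whose columns are w₁, w₂, w₃.
The reduction yields 3 nonzero rows, so the rank is 3.
Since rank = 3 (the number of vectors), the set is linearly independent.

linearly independent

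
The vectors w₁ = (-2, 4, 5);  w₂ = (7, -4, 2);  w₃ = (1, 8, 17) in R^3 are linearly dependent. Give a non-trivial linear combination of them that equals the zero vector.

Set up α₁w₁ + … + α₃w₃ = 0 and solve the homogeneous system.
The free variable yields coefficients (3, 1, -1) (any nonzero multiple also works).

3w₁ + w₂ - w₃ = 0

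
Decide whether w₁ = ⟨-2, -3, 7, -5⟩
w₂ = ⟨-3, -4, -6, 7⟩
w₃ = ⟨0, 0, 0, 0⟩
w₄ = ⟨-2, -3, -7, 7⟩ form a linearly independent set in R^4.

linearly dependent

One of the vectors is the zero vector, so the set is linearly dependent.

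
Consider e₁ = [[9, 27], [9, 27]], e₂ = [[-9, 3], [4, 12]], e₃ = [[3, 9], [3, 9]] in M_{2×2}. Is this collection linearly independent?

Write each element as a coordinate vector in ℝ⁴ using {E₁₁, E₁₂, E₂₁, E₂₂}.
One vector is a scalar multiple of another, so the set is dependent.

linearly dependent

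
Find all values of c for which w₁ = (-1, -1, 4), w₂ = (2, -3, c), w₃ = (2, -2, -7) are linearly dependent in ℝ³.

Dependence holds iff the 3×3 matrix [w₁ w₂ w₃] is singular.
Cofactor expansion gives det = -4*c - 27.
Solving -4*c - 27 = 0 yields c = -27/4.

c = -27/4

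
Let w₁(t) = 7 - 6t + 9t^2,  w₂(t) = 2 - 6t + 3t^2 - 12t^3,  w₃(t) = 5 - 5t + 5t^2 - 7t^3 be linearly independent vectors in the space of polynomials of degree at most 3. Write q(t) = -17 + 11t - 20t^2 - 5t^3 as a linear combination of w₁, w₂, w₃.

q = -2w₁ + w₂ - w₃

Work in coordinates with respect to the standard basis {1, t, …, t^3}.
Solve the system with w₁, w₂, w₃ as columns and q as the right-hand side.
Row-reducing the augmented matrix gives the unique coefficients (c₁, c₂, c₃) = (-2, 1, -1).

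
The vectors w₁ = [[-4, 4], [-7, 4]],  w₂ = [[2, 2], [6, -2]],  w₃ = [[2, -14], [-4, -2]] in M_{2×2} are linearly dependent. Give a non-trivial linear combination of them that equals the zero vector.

Write each element as a vector in ℝ⁴ using {E₁₁, E₁₂, E₂₁, E₂₂}.
Solve the homogeneous system with w₁, w₂, w₃ as columns by row-reducing the coefficient matrix.
One solution (up to scaling) is (2, 3, 1).

2w₁ + 3w₂ + w₃ = 0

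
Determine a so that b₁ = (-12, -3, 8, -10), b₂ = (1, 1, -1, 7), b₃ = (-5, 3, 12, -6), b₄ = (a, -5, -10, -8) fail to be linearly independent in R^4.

a = 3

The set is linearly dependent precisely when det[b₁; b₂; b₃; b₄] = 0.
Expanding, det = 900 - 300*a.
Solving 900 - 300*a = 0 yields a = 3.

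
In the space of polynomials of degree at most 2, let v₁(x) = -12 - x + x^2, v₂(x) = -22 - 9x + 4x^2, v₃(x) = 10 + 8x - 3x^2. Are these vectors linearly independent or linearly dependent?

Write each element as a coordinate vector in ℝ³ using {1, x, x^2}.
Place the vectors as rows of a 3×3 matrix and reduce to echelon form.
The reduction yields 2 nonzero rows, so the rank is 2.
Since rank 2 < 3, the set is linearly dependent.
Indeed v₁ - v₂ - v₃ = 0.

linearly dependent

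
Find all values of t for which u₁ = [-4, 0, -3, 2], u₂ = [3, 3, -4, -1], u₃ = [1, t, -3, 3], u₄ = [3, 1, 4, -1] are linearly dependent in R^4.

t = 11

Dependence holds iff the 4×4 matrix [u₁ u₂ u₃ u₄] is singular.
Expanding, det = 176 - 16*t.
This vanishes exactly when t = 11.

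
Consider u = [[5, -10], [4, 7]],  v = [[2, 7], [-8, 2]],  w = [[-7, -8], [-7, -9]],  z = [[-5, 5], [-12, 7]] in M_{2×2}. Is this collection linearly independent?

Take coordinates with respect to the standard basis {E₁₁, E₁₂, E₂₁, E₂₂}.
Form the 4×4 matrix with these as columns; its determinant is -15994.
A nonzero determinant means the columns are linearly independent.

linearly independent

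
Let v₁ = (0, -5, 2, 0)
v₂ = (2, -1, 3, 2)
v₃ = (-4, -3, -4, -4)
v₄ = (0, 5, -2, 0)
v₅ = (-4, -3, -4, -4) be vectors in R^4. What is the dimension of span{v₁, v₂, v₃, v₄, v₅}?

Form the matrix with v₁, v₂, v₃, v₄, v₅ as columns and reduce.
Exactly 2 pivots survive; hence the rank is 2.
(With 5 elements in a 4-dimensional space the rank is at most 4.)

2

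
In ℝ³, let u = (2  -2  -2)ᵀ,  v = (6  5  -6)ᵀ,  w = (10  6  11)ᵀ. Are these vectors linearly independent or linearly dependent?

linearly independent

Row-reduce the matrix whose columns are u, v, w.
The reduction yields 3 nonzero rows, so the rank is 3.
Since rank = 3 (the number of vectors), the set is linearly independent.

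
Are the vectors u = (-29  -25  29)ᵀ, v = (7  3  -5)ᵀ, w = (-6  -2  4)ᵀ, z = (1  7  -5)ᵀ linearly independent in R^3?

linearly dependent

There are 4 vectors in a 3-dimensional space, so they cannot be linearly independent.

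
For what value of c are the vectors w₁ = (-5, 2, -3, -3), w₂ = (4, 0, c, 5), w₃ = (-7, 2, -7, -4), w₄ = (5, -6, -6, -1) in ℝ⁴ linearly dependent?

Dependence holds iff the 4×4 matrix [w₁ w₂ w₃ w₄] is singular.
The determinant works out to 20*c - 100.
Setting this to zero gives c = 5.

c = 5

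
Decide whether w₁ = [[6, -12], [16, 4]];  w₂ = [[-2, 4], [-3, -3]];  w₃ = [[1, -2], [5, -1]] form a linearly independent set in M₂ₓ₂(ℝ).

Take coordinates with respect to the standard basis {E₁₁, E₁₂, E₂₁, E₂₂}.
Place the vectors as rows of a 3×4 matrix and reduce to echelon form.
The reduction yields 2 nonzero rows, so the rank is 2.
Since rank 2 < 3, the set is linearly dependent.
Indeed w₁ + 2w₂ - 2w₃ = 0.

linearly dependent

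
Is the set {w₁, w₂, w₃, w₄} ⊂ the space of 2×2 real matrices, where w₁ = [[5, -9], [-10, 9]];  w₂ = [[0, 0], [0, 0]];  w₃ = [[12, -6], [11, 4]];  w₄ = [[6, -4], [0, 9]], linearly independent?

Take coordinates with respect to the standard basis {E₁₁, E₁₂, E₂₁, E₂₂}.
One of the vectors is the zero vector, so the set is linearly dependent.

linearly dependent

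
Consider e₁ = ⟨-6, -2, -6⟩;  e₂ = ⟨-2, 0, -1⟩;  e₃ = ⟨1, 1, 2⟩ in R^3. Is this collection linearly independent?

linearly dependent

Form the 3×3 matrix with these as columns; its determinant is 0.
A zero determinant means the columns are linearly dependent.
Indeed e₁ - 2e₂ + 2e₃ = 0.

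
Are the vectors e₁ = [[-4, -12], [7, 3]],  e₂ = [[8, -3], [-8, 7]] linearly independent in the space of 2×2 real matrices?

Write each element as a coordinate vector in ℝ⁴ using {E₁₁, E₁₂, E₂₁, E₂₂}.
Place the vectors as rows of a 2×4 matrix and reduce to echelon form.
The reduction yields 2 nonzero rows, so the rank is 2.
Since rank = 2 (the number of vectors), the set is linearly independent.

linearly independent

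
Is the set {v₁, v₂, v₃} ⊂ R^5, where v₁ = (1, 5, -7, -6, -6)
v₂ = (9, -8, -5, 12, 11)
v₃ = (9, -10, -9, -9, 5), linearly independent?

Row-reduce the matrix whose columns are v₁, v₂, v₃.
The reduction yields 3 nonzero rows, so the rank is 3.
Since rank = 3 (the number of vectors), the set is linearly independent.

linearly independent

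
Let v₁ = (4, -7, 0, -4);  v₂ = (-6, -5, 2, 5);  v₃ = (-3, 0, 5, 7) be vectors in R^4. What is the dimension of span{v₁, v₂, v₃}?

Apply Gaussian elimination to the matrix whose rows are v₁, v₂, v₃.
Exactly 3 pivots survive; hence the rank is 3.

3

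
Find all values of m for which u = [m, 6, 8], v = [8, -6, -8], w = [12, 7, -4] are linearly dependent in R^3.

Place the vectors as rows of a 3×3 matrix; dependence ⇔ determinant zero.
Cofactor expansion gives det = 80*m + 640.
This vanishes exactly when m = -8.

m = -8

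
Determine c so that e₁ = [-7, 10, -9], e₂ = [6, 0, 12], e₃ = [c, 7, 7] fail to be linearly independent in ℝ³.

The vectors are dependent exactly when the determinant of the matrix with rows e₁, e₂, e₃ vanishes.
Cofactor expansion gives det = 120*c - 210.
Setting this to zero gives c = 7/4.

c = 7/4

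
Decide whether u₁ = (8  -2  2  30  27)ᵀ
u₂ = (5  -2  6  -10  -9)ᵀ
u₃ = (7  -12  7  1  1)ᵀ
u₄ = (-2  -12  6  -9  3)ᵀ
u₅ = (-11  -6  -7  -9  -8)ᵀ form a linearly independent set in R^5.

Row-reduce the matrix whose columns are u₁, u₂, u₃, u₄, u₅.
The reduction yields 4 nonzero rows, so the rank is 4.
Since rank 4 < 5, the set is linearly dependent.

linearly dependent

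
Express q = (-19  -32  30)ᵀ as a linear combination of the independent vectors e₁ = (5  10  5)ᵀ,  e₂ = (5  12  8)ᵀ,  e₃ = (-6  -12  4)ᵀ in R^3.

Set up the augmented matrix [e₁ | e₂ | e₃ | q] and row-reduce.
The system has the unique solution (α₁, α₂, α₃) = (-2, 3, 4).

q = -2e₁ + 3e₂ + 4e₃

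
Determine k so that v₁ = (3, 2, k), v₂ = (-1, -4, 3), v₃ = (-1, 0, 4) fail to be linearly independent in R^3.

Dependence holds iff the 3×3 matrix [v₁ v₂ v₃] is singular.
Cofactor expansion gives det = -4*k - 46.
This vanishes exactly when k = -23/2.

k = -23/2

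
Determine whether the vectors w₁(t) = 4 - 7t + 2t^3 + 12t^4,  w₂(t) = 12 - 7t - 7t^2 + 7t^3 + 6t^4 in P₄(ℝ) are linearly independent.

linearly independent

Write each element as a coordinate vector in ℝ⁵ using {1, t, …, t^4}.
Place the vectors as rows of a 2×5 matrix and reduce to echelon form.
The reduction yields 2 nonzero rows, so the rank is 2.
Since rank = 2 (the number of vectors), the set is linearly independent.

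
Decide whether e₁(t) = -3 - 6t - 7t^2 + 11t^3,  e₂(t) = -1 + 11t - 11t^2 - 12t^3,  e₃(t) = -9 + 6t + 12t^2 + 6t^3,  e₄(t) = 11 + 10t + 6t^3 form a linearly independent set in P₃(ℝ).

Write each element as a coordinate vector in ℝ⁴ using {1, t, …, t^3}.
Row-reduce the matrix whose columns are e₁, e₂, e₃, e₄.
The reduction yields 4 nonzero rows, so the rank is 4.
Since rank = 4 (the number of vectors), the set is linearly independent.

linearly independent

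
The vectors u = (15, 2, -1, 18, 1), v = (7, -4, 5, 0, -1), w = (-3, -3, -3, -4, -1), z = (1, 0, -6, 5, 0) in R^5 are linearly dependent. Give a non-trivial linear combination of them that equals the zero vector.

u - v + 2w - 2z = 0

Write the vectors as columns of a matrix and find a nonzero vector in its null space.
A generator of the null space is (1, -1, 2, -2).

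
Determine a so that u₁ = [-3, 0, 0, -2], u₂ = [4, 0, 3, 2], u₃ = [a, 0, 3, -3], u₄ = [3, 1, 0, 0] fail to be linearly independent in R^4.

a = -7/2

Dependence holds iff the 4×4 matrix [u₁ u₂ u₃ u₄] is singular.
The determinant works out to 6*a + 21.
This vanishes exactly when a = -7/2.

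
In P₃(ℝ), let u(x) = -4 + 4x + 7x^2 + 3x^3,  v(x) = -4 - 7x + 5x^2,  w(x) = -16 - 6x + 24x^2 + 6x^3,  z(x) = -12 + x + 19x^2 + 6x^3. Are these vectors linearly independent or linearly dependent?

linearly dependent

Take coordinates with respect to the standard basis {1, x, …, x^3}.
The matrix [u|v|w|z] has determinant 0.
A zero determinant means the columns are linearly dependent.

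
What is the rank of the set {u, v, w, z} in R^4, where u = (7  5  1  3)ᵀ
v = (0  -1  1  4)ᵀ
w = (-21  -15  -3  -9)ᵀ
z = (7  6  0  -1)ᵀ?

Row-reduce the 4×4 matrix with these as rows.
There are 2 pivot columns, so rank = 2.

rank 2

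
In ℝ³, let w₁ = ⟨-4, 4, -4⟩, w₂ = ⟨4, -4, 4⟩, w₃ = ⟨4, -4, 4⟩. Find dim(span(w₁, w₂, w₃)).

Put the 3×3 matrix [w₁|w₂|w₃] into echelon form.
The echelon form has 1 nonzero row, so the rank is 1.

dim = 1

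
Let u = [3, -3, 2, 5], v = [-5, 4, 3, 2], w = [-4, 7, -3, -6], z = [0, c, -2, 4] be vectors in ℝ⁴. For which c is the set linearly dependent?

c = 18

Place the vectors as rows of a 4×4 matrix; dependence ⇔ determinant zero.
The determinant works out to 23*c - 414.
This vanishes exactly when c = 18.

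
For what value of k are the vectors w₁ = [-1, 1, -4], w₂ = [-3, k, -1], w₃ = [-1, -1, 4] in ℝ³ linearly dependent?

k = 1/4

Place the vectors as rows of a 3×3 matrix; dependence ⇔ determinant zero.
Expanding, det = 2 - 8*k.
Setting this to zero gives k = 1/4.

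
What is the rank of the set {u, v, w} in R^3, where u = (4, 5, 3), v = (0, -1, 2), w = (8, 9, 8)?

Form the matrix with u, v, w as columns and reduce.
There are 2 pivot columns, so rank = 2.

rank 2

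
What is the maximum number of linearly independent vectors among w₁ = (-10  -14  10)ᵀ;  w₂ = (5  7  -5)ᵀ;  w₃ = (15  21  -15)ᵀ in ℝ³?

1

Form the matrix with w₁, w₂, w₃ as columns and reduce.
Reduction leaves 1 leading entry, giving rank 1.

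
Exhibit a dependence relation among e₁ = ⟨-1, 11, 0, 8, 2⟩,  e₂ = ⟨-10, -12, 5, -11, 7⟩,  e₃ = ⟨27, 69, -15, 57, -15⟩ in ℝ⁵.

3e₁ - 3e₂ - e₃ = 0

Set up α₁e₁ + … + α₃e₃ = 0 and solve the homogeneous system.
One solution (up to scaling) is (3, -3, -1).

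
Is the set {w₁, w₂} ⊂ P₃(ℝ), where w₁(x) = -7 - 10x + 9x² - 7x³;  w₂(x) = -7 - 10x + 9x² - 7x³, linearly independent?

Take coordinates with respect to the standard basis {1, x, …, x³}.
Place the vectors as rows of a 2×4 matrix and reduce to echelon form.
The reduction yields 1 nonzero row, so the rank is 1.
Since rank 1 < 2, the set is linearly dependent.

linearly dependent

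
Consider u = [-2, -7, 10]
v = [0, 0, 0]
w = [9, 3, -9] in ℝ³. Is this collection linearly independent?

linearly dependent

One of the vectors is the zero vector, so the set is linearly dependent.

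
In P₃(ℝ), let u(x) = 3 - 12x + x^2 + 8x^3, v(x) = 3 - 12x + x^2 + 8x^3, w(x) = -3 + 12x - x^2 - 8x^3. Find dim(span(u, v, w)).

dim = 1

Represent each element by its coordinate vector in ℝ⁴.
Form the matrix with u, v, w as columns and reduce.
Exactly 1 pivot survives; hence the rank is 1.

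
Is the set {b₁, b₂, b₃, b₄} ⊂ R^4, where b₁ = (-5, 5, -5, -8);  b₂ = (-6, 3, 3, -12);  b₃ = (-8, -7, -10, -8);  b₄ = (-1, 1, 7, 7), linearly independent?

Place the vectors as rows of a 4×4 matrix and reduce to echelon form.
The reduction yields 4 nonzero rows, so the rank is 4.
Since rank = 4 (the number of vectors), the set is linearly independent.

linearly independent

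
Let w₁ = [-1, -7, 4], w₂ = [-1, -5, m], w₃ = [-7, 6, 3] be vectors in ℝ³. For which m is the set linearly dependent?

m = 34/11

The vectors are dependent exactly when the determinant of the matrix with rows w₁, w₂, w₃ vanishes.
Cofactor expansion gives det = 55*m - 170.
Solving 55*m - 170 = 0 yields m = 34/11.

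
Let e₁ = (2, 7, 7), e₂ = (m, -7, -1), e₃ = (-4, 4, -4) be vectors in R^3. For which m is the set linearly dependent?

m = 13/7

The set is linearly dependent precisely when det[e₁; e₂; e₃] = 0.
Expanding, det = 56*m - 104.
Setting this to zero gives m = 13/7.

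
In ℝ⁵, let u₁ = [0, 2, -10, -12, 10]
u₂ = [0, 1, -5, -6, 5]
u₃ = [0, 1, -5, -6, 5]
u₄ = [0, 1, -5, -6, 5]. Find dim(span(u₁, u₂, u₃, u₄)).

Put the 5×4 matrix [u₁|u₂|u₃|u₄] into echelon form.
Exactly 1 pivot survives; hence the rank is 1.

dim = 1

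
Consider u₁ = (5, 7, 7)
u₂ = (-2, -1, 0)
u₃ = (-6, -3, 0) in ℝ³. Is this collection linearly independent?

linearly dependent

Place the vectors as rows of a 3×3 matrix and reduce to echelon form.
The reduction yields 2 nonzero rows, so the rank is 2.
Since rank 2 < 3, the set is linearly dependent.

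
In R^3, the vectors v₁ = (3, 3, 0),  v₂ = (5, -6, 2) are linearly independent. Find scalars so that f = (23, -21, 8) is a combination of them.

Write f = c₁v₁ + c₂v₂ and equate components.
Back-substitution yields (c₁, c₂) = (1, 4).

f = v₁ + 4v₂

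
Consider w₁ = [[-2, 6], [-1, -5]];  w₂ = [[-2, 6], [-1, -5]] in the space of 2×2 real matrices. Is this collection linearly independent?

Write each element as a coordinate vector in ℝ⁴ using {E₁₁, E₁₂, E₂₁, E₂₂}.
Place the vectors as rows of a 2×4 matrix and reduce to echelon form.
The reduction yields 1 nonzero row, so the rank is 1.
Since rank 1 < 2, the set is linearly dependent.
Indeed w₁ - w₂ = 0.

linearly dependent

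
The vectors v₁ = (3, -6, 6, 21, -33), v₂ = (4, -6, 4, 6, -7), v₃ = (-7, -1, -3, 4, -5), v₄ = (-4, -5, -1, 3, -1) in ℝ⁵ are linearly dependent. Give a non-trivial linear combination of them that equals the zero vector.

Solve the homogeneous system with v₁, v₂, v₃, v₄ as columns by row-reducing the coefficient matrix.
One solution (up to scaling) is (1, -3, -3, 3).

v₁ - 3v₂ - 3v₃ + 3v₄ = 0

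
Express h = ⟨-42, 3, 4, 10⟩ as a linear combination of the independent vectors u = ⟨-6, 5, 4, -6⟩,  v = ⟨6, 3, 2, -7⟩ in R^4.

h = 3u - 4v

Solve the system with u, v as columns and h as the right-hand side.
Back-substitution yields (c₁, c₂) = (3, -4).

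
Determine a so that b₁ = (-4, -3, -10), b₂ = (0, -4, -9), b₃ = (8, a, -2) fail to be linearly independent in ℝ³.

a = -34/9

The vectors are dependent exactly when the determinant of the matrix with rows b₁, b₂, b₃ vanishes.
Expanding, det = -36*a - 136.
Solving -36*a - 136 = 0 yields a = -34/9.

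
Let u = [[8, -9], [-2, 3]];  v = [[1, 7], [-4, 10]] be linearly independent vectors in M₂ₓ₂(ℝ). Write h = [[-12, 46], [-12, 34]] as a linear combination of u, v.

Work in coordinates with respect to the standard basis {E₁₁, E₁₂, E₂₁, E₂₂}.
Since u, v are independent, the coefficients expressing h are uniquely determined by a linear system.
Row-reducing the augmented matrix gives the unique coefficients (a₁, a₂) = (-2, 4).

h = -2u + 4v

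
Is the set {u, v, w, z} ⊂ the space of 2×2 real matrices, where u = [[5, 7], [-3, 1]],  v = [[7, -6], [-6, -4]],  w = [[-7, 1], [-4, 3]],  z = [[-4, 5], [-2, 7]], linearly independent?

linearly independent

Take coordinates with respect to the standard basis {E₁₁, E₁₂, E₂₁, E₂₂}.
Place the vectors as rows of a 4×4 matrix and reduce to echelon form.
The reduction yields 4 nonzero rows, so the rank is 4.
Since rank = 4 (the number of vectors), the set is linearly independent.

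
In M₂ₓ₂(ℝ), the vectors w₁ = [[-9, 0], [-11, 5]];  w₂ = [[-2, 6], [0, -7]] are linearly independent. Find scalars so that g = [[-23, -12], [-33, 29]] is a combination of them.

g = 3w₁ - 2w₂

Work in coordinates with respect to the standard basis {E₁₁, E₁₂, E₂₁, E₂₂}.
Solve the system with w₁, w₂ as columns and g as the right-hand side.
Back-substitution yields (a₁, a₂) = (3, -2).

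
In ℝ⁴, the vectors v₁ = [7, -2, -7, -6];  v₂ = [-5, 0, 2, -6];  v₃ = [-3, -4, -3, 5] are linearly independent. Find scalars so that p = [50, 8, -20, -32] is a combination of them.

p = 4v₁ - 2v₂ - 4v₃

Set up the augmented matrix [v₁ | v₂ | v₃ | p] and row-reduce.
Back-substitution yields (c₁, c₂, c₃) = (4, -2, -4).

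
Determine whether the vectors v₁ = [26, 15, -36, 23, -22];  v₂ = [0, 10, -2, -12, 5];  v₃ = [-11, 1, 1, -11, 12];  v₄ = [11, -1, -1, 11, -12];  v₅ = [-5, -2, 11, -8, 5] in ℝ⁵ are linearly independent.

Form the 5×5 matrix with these as columns; its determinant is 0.
A zero determinant means the columns are linearly dependent.
Indeed v₃ + v₄ = 0.

linearly dependent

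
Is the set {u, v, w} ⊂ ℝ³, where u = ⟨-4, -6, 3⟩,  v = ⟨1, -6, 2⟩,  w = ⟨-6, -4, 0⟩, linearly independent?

Form the 3×3 matrix with these as columns; its determinant is -80.
A nonzero determinant means the columns are linearly independent.

linearly independent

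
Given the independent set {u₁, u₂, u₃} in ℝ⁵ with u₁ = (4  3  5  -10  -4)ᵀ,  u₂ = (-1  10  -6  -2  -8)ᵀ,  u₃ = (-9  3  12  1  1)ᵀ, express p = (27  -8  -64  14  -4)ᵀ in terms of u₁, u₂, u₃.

p = -2u₁ + u₂ - 4u₃

Write p = c₁u₁ + … + c₃u₃ and equate components.
The system has the unique solution (c₁, c₂, c₃) = (-2, 1, -4).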